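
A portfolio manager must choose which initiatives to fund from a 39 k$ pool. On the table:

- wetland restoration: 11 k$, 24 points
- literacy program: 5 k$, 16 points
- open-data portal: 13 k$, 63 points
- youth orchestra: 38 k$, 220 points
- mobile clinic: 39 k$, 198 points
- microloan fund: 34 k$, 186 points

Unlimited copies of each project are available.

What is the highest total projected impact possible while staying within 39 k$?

220

Ranking by ratio (projected impact/k$): youth orchestra 5.79, microloan fund 5.47, mobile clinic 5.08.
The ratio ordering already packs tightly: youth orchestra, 38 k$, 220.
Nothing else within 39 k$ beats 220.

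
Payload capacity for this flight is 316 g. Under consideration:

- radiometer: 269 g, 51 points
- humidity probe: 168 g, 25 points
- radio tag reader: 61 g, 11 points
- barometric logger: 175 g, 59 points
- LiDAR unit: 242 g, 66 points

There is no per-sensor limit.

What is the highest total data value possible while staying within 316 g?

Taking 2×radio tag reader + barometric logger: 297 g used, 81 in data value.
That's the maximum — no swap from here does better than 81.

81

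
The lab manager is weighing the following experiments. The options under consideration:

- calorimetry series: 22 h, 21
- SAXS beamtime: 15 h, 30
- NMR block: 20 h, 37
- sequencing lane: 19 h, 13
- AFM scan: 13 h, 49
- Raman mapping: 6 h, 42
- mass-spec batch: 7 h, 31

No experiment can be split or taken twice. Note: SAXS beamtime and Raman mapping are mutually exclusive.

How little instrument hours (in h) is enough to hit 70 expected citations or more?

Minimise h subject to total expected citations ≥ 70.
Taking Raman mapping + mass-spec batch gives 73 (≥ 70) for 13 h.
Any bundle with less than 13 h falls short of 70.

13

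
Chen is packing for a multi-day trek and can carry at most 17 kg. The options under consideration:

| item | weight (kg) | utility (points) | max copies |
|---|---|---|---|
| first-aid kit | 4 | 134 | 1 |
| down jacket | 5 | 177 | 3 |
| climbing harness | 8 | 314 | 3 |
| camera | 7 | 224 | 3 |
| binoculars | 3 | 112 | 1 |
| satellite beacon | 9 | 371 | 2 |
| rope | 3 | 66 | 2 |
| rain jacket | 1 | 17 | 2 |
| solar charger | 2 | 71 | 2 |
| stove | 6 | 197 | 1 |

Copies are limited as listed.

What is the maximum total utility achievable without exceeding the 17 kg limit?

685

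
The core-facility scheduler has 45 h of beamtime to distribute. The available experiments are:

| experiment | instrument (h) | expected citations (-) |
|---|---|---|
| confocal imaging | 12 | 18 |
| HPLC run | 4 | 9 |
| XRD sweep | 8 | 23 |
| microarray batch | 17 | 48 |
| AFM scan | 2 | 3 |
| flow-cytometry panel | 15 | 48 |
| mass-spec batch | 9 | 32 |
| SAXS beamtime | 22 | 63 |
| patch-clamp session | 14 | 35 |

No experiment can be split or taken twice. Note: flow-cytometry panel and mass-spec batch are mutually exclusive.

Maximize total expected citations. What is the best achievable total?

134

Ranking by ratio (expected citations/h): mass-spec batch 3.56, flow-cytometry panel 3.20, XRD sweep 2.88, SAXS beamtime 2.86.
XRD sweep + flow-cytometry panel + SAXS beamtime uses 45 of the 45 h and totals 134.
No other feasible combination exceeds 134.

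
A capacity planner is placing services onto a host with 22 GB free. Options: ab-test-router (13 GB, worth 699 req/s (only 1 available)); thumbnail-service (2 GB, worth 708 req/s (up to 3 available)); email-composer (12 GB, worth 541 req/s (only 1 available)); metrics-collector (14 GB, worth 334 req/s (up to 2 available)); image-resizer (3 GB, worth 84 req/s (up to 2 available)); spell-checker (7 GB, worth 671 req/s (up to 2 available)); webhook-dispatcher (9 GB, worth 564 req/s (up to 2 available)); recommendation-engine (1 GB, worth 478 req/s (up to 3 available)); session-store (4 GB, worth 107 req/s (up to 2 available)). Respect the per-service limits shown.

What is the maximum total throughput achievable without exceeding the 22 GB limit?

Density check — recommendation-engine 478.00, thumbnail-service 354.00, spell-checker 95.86 are the best per GB.
Taking the top-ratio services first gives 3×thumbnail-service + 2×image-resizer + spell-checker + 3×recommendation-engine for 4397 (22 GB).
The 7 GB tied up in 2×image-resizer and recommendation-engine is better spent on spell-checker — total rises to 4422 (22 GB).
Nothing else within 22 GB beats 4422.

4422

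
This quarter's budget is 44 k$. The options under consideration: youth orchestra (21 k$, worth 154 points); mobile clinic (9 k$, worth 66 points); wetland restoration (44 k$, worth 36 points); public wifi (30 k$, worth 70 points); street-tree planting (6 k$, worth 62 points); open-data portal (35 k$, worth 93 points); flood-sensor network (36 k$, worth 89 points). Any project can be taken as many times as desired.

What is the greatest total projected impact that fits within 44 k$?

434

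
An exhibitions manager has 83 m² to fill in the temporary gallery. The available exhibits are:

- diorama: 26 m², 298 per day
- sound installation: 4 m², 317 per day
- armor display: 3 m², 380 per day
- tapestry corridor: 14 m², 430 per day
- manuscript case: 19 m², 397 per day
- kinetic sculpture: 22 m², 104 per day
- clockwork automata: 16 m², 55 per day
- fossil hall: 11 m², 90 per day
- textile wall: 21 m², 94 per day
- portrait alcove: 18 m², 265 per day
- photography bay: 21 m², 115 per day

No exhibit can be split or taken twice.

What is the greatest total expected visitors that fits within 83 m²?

1912

Greedy by ratio would take sound installation + armor display + tapestry corridor + manuscript case + fossil hall + portrait alcove: 69 m² used, total 1879.
The 18 m² tied up in portrait alcove is better spent on diorama — total rises to 1912 (77 m²).
Next best is sound installation + armor display + tapestry corridor + manuscript case + portrait alcove + photography bay at 1904 (79 m²) — short by 8.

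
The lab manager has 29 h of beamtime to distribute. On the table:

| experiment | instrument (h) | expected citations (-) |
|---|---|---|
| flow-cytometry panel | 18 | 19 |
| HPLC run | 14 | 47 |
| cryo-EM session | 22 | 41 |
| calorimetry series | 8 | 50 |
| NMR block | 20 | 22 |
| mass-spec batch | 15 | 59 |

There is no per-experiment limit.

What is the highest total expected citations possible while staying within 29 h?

150

3×calorimetry series uses 24 of the 29 h and totals 150.
The spare 5 h is too small for any remaining experiment, and no exchange beats 150.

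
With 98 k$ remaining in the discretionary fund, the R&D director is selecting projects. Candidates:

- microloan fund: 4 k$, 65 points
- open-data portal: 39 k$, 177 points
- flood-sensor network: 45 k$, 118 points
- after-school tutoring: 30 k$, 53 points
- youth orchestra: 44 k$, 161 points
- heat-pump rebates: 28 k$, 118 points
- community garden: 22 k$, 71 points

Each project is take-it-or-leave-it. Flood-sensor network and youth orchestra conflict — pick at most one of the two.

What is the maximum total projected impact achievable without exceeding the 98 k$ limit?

Taking microloan fund + open-data portal + heat-pump rebates + community garden: 93 k$ used, 431 in projected impact.
Next best is microloan fund + youth orchestra + heat-pump rebates + community garden at 415 (98 k$) — short by 16.

431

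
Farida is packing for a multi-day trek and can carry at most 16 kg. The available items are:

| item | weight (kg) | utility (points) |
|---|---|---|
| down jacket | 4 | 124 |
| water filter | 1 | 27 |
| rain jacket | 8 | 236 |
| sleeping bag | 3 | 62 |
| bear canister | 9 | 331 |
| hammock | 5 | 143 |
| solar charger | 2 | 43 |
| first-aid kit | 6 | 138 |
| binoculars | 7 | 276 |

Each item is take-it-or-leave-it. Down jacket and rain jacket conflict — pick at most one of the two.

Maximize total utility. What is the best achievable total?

607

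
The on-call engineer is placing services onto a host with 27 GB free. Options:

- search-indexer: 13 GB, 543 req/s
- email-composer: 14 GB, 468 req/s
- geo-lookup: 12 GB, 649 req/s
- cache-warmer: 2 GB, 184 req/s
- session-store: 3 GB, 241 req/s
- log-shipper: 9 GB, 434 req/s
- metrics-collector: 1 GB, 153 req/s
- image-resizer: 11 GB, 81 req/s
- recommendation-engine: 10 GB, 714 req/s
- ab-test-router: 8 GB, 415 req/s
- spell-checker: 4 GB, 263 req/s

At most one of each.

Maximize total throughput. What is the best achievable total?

Greedy by ratio would take cache-warmer + session-store + metrics-collector + recommendation-engine + spell-checker: 20 GB used, total 1555.
Replace metrics-collector with ab-test-router: the trade gains 262 net, giving 1817 at 27 GB.

1817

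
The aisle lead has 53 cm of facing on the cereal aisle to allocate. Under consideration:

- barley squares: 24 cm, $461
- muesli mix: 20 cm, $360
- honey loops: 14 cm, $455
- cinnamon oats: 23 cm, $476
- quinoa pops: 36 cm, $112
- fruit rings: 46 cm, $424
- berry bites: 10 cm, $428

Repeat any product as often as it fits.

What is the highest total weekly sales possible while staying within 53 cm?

2140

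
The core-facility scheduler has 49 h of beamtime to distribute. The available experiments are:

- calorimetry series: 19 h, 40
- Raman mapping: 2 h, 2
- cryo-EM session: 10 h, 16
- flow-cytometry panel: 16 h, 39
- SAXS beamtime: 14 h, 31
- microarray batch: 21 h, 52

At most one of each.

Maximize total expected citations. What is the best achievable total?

110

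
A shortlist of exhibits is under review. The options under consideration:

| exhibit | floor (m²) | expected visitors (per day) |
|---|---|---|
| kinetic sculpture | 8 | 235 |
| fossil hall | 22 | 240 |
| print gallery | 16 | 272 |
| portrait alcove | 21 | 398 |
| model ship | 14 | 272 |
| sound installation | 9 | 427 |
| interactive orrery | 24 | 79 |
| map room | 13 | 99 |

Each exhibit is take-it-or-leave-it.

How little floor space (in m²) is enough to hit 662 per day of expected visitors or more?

17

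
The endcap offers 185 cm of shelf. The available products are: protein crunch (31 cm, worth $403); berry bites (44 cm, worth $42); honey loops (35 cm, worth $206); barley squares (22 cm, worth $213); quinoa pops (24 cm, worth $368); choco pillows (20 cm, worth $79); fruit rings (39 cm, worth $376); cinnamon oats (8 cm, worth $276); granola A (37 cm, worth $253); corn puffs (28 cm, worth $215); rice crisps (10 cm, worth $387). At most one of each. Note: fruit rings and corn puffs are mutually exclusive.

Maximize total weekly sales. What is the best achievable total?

Protein crunch + barley squares + quinoa pops + fruit rings + cinnamon oats + granola A + rice crisps uses 171 of the 185 cm and totals 2276.

2276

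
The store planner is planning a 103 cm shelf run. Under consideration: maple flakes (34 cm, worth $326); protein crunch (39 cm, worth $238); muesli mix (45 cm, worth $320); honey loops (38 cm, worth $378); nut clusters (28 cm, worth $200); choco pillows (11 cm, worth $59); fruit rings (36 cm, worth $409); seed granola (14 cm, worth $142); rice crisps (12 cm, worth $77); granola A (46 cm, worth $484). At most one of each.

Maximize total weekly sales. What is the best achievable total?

By weekly sales per cm: fruit rings 11.36, granola A 10.52, seed granola 10.14, honey loops 9.95 lead.
Fruit rings + seed granola + granola A uses 96 of the 103 cm and totals 1035.
Runner-up honey loops + fruit rings + seed granola + rice crisps tops out at 1006.

1035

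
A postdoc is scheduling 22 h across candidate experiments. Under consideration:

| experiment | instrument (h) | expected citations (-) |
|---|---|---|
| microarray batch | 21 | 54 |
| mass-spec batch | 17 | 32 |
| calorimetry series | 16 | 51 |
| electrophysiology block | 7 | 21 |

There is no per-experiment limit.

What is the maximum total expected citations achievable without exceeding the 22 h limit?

Greedy by ratio would take calorimetry series: 16 h used, total 51.
Replace calorimetry series with 3×electrophysiology block: the trade gains 12 net, giving 63 at 21 h.
Nothing else within 22 h beats 63.

63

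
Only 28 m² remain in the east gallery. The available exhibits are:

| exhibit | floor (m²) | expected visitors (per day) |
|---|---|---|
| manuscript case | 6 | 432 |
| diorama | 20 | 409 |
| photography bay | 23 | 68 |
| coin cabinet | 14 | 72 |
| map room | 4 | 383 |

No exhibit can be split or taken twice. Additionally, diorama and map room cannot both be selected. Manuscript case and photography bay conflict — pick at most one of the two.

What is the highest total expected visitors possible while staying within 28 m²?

887

The ratio ordering already packs tightly: manuscript case + coin cabinet + map room, 24 m², 887.
Next best is manuscript case + diorama at 841 (26 m²) — short by 46.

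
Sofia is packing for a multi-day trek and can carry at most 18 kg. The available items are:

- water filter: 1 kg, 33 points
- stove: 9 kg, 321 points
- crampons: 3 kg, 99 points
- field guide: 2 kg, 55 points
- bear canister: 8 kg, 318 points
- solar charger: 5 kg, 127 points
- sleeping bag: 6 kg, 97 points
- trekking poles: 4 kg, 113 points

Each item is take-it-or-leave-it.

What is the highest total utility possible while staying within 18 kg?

By utility per kg: bear canister 39.75, stove 35.67, water filter 33.00 lead.
Water filter + stove + bear canister uses 18 of the 18 kg and totals 672.

672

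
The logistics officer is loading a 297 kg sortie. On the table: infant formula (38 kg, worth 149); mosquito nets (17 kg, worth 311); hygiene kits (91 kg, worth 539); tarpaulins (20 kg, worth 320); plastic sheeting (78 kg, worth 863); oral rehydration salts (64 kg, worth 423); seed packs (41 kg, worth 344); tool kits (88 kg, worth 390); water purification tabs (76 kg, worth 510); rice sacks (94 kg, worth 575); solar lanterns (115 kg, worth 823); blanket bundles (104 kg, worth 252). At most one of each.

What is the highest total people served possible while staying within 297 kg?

By people served per kg: mosquito nets 18.29, tarpaulins 16.00, plastic sheeting 11.06 lead.
The ratio heuristic lands on mosquito nets + tarpaulins + plastic sheeting + seed packs + solar lanterns (2661) but leaves 26 kg idle.
The 115 kg tied up in solar lanterns is better spent on oral rehydration salts + water purification tabs — total rises to 2771 (296 kg).
An exhaustive check of the 4096 subsets confirms 2771.

2771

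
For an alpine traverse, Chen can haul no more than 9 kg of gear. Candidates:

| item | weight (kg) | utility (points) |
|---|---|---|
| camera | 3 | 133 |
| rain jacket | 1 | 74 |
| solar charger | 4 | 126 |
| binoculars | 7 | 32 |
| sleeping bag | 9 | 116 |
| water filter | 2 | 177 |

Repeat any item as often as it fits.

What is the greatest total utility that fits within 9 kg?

782

Taking rain jacket + 4×water filter: 9 kg used, 782 in utility.
That's the maximum — no swap from here does better than 782.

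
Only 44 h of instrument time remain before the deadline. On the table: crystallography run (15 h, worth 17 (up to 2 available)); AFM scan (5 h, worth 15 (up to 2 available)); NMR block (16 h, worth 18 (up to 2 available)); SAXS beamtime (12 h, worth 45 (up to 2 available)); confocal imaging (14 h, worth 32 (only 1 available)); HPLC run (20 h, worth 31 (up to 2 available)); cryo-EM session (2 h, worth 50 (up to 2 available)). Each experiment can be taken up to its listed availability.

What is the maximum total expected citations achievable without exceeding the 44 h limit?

Taking the top-ratio experiments first gives 2×AFM scan + 2×SAXS beamtime + 2×cryo-EM session for 220 (38 h).
Dropping 2×AFM scan frees 10 h; slotting in confocal imaging (14 h) lifts the total to 222 at 42 h.
That's the maximum — no swap from here does better than 222.

222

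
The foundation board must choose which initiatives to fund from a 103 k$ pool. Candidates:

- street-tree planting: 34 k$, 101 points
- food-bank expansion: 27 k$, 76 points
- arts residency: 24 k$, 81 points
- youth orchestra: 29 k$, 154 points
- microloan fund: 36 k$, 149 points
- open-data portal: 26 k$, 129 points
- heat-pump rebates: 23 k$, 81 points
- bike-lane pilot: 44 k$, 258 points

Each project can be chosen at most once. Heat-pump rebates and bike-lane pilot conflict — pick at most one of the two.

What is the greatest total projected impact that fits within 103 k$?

541

The ratio ordering already packs tightly: youth orchestra + open-data portal + bike-lane pilot, 99 k$, 541.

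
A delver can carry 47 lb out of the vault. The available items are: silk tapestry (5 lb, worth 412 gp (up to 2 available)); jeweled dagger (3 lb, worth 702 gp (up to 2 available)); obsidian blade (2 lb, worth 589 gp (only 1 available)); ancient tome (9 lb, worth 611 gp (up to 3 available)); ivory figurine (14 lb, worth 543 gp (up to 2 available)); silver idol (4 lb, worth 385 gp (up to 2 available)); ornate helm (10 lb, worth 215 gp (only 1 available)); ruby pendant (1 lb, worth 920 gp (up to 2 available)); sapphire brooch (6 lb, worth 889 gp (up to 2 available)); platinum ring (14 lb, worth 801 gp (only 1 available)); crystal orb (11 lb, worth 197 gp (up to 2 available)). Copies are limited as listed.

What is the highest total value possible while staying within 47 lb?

7431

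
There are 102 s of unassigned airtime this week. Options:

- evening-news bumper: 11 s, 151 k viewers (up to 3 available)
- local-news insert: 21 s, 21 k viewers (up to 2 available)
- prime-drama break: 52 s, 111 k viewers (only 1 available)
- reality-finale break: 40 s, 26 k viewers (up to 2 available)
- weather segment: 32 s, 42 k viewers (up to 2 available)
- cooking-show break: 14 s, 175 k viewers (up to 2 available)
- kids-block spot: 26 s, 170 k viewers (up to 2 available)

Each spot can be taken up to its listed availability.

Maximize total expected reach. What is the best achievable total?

992

A density-first pass picks 3×evening-news bumper + 2×cooking-show break + kids-block spot — 973 at 87 s.
Replace evening-news bumper with kids-block spot: the trade gains 19 net, giving 992 at 102 s.
Nothing else within 102 s beats 992.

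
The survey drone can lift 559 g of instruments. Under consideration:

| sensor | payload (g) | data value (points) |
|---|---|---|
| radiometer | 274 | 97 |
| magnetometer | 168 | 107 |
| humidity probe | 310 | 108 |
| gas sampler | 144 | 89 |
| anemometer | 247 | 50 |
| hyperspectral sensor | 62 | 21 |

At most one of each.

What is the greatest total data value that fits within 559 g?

Ranking by ratio (data value/g): magnetometer 0.64, gas sampler 0.62, radiometer 0.35.
A density-first pass picks magnetometer + gas sampler + hyperspectral sensor — 217 at 374 g.
The 62 g tied up in hyperspectral sensor is better spent on anemometer — total rises to 246 (559 g).

246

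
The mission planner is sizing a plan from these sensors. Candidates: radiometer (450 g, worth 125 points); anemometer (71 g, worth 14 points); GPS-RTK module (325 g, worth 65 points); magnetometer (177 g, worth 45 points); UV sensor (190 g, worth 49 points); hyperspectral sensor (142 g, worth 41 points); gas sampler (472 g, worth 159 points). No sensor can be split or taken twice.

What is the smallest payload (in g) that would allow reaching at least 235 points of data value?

791

Look for the lowest-payload combination reaching 235.
magnetometer + hyperspectral sensor + gas sampler: 245 data value at 791 g.
Below 791 g the best achievable stays under 235.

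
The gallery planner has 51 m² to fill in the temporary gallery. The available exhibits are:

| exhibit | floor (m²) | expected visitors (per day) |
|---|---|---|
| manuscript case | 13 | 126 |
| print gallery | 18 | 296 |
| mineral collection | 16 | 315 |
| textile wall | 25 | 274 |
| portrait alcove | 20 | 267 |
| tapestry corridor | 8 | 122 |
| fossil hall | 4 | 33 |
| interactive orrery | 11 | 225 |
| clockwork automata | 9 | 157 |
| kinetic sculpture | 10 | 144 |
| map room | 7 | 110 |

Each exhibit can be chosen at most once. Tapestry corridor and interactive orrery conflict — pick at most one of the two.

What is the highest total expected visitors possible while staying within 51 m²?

Taking print gallery + mineral collection + tapestry corridor + clockwork automata: 51 m² used, 890 in expected visitors.
No other feasible combination exceeds 890.

890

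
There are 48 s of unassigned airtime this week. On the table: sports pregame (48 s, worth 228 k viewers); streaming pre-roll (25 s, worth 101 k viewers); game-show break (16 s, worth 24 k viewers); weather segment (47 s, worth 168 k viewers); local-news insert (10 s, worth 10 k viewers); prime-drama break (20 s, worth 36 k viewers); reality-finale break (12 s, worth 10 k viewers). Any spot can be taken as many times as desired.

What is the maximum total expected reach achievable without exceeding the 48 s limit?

228

Taking sports pregame: 48 s used, 228 in expected reach.
Every other selection either busts 48 s or fails to beat 228.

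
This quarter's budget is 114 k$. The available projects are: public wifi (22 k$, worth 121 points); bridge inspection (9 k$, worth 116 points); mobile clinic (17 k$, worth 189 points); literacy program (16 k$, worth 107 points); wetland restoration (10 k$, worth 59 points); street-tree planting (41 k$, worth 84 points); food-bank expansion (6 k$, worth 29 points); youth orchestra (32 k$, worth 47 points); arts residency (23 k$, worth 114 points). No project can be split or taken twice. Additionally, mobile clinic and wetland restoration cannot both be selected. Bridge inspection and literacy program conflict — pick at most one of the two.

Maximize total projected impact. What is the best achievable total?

Public wifi + bridge inspection + mobile clinic + street-tree planting + arts residency uses 112 of the 114 k$ and totals 624.
No other feasible combination exceeds 624.

624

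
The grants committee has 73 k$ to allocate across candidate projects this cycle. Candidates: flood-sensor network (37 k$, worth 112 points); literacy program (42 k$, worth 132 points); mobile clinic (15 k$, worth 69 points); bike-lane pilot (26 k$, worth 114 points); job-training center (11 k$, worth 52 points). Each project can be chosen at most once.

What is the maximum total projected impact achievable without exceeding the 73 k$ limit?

By projected impact per k$: job-training center 4.73, mobile clinic 4.60, bike-lane pilot 4.38, literacy program 3.14 lead.
Filling by ratio: mobile clinic + bike-lane pilot + job-training center for 235, with 21 k$ left unused.
The 26 k$ tied up in bike-lane pilot is better spent on literacy program — total rises to 253 (68 k$).
Next best is literacy program + bike-lane pilot at 246 (68 k$) — short by 7.

253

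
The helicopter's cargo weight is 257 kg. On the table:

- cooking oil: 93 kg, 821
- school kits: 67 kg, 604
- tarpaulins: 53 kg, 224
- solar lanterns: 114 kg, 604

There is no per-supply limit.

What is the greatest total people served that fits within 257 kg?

2246

Ranking by ratio (people served/kg): school kits 9.01, cooking oil 8.83, solar lanterns 5.30, tarpaulins 4.23.
The ratio heuristic lands on 3×school kits + tarpaulins (2036) but leaves 3 kg idle.
The 187 kg tied up in 2×school kits and tarpaulins is better spent on 2×cooking oil — total rises to 2246 (253 kg).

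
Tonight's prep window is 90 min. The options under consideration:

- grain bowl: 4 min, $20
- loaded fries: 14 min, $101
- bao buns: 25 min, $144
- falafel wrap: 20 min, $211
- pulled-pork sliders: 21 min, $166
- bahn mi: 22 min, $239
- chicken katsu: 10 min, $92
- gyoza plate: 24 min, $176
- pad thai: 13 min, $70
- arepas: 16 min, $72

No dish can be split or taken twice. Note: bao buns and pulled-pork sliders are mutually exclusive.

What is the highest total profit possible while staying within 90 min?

819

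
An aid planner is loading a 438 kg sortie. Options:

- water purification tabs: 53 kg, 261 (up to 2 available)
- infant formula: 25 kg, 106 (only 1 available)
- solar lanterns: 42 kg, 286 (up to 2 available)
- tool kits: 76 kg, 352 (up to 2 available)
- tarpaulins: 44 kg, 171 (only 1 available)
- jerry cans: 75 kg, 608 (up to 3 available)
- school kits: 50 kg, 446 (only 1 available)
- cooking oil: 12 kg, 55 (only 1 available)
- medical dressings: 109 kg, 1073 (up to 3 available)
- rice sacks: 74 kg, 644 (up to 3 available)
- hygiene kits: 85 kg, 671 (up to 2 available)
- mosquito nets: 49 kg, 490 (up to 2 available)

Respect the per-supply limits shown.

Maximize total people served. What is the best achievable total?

4254

Density check — mosquito nets 10.00, medical dressings 9.84, school kits 8.92, rice sacks 8.70 are the best per kg.
The ratio ordering already packs tightly: cooking oil + 3×medical dressings + 2×mosquito nets, 437 kg, 4254.
The spare 1 kg is too small for any remaining supply, and no exchange beats 4254.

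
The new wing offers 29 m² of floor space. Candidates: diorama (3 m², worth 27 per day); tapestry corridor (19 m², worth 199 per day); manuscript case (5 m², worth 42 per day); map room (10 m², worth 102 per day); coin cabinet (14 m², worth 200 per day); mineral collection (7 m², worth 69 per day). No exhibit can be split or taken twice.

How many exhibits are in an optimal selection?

Best achievable expected visitors is 344.
manuscript case + map room + coin cabinet hits 344 at 29 m².
All optima have 3 exhibits.

3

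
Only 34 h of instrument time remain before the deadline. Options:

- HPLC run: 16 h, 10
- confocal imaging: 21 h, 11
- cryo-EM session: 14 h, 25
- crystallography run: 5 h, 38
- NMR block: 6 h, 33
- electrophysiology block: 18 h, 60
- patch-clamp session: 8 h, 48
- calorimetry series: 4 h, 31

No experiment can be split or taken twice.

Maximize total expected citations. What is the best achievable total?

By expected citations per h: calorimetry series 7.75, crystallography run 7.60, patch-clamp session 6.00 lead.
The ratio heuristic lands on crystallography run + NMR block + patch-clamp session + calorimetry series (150) but leaves 11 h idle.
Dropping patch-clamp session frees 8 h; slotting in electrophysiology block (18 h) lifts the total to 162 at 33 h.

162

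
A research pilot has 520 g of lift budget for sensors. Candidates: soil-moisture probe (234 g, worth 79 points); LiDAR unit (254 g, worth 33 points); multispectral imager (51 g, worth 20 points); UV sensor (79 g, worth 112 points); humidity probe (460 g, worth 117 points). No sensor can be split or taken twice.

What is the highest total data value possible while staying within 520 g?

Taking soil-moisture probe + multispectral imager + UV sensor: 364 g used, 211 in data value.
An exhaustive check of the 32 subsets confirms 211.

211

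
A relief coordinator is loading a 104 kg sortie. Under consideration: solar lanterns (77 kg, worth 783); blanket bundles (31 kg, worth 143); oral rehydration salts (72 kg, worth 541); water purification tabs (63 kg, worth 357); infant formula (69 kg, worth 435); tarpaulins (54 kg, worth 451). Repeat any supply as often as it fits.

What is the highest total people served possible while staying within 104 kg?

783

Solar lanterns uses 77 of the 104 kg and totals 783.
Every other selection either busts 104 kg or fails to beat 783.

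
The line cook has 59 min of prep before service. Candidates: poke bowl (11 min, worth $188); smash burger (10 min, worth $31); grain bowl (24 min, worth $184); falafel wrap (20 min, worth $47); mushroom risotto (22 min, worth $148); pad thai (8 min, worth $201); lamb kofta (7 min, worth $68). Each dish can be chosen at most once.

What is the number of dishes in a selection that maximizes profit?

Optimal total is 641.
For example poke bowl + grain bowl + pad thai + lamb kofta achieves it, using 50 min.
Every optimal selection uses 4 dishes.

4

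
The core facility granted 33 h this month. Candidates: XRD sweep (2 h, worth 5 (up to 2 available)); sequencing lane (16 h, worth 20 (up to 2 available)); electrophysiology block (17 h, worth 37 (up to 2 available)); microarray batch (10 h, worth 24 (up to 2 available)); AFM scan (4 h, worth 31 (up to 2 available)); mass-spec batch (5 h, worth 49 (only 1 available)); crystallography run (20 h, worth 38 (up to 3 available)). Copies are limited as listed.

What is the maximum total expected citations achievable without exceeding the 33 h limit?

Greedy by ratio would take 2×XRD sweep + microarray batch + 2×AFM scan + mass-spec batch: 27 h used, total 145.
Replace 2×XRD sweep with microarray batch: the trade gains 14 net, giving 159 at 33 h.
That's the maximum — no swap from here does better than 159.

159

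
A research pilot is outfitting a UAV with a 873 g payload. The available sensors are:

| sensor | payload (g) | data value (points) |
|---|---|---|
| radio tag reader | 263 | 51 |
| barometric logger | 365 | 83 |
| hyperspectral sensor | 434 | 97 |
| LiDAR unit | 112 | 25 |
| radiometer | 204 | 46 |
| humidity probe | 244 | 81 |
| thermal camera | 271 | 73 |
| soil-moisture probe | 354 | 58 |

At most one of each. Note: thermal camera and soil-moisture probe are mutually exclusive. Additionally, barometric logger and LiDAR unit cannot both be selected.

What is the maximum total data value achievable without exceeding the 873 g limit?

225

The ratio ordering already packs tightly: LiDAR unit + radiometer + humidity probe + thermal camera, 831 g, 225.
The closest alternative, radio tag reader + barometric logger + humidity probe, reaches only 215.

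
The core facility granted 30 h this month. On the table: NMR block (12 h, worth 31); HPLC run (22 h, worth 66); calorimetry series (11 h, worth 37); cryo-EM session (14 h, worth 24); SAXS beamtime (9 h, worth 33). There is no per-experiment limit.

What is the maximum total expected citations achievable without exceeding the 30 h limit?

103

By expected citations per h: SAXS beamtime 3.67, calorimetry series 3.36, HPLC run 3.00, NMR block 2.58 lead.
Taking the top-ratio experiments first gives 3×SAXS beamtime for 99 (27 h).
The 9 h tied up in SAXS beamtime is better spent on calorimetry series — total rises to 103 (29 h).
That's the maximum — no swap from here does better than 103.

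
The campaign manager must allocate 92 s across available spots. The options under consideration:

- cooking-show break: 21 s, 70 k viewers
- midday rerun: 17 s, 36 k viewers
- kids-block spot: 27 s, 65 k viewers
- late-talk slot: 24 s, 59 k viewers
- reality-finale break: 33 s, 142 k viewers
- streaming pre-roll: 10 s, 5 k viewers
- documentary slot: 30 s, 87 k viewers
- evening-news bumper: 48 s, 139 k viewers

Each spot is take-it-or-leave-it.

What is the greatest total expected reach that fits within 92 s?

Taking cooking-show break + reality-finale break + documentary slot: 84 s used, 299 in expected reach.
An exhaustive check of the 256 subsets confirms 299.

299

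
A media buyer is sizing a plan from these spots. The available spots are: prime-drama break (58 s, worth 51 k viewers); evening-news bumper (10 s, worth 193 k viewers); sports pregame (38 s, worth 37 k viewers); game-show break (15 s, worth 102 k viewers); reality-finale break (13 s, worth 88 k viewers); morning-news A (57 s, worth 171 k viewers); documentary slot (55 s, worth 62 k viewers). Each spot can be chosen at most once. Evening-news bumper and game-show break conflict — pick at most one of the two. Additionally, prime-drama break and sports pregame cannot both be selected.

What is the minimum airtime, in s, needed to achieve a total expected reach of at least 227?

23

Look for the lowest-airtime combination reaching 227.
evening-news bumper + reality-finale break: 281 expected reach at 23 s.
Below 23 s the best achievable stays under 227.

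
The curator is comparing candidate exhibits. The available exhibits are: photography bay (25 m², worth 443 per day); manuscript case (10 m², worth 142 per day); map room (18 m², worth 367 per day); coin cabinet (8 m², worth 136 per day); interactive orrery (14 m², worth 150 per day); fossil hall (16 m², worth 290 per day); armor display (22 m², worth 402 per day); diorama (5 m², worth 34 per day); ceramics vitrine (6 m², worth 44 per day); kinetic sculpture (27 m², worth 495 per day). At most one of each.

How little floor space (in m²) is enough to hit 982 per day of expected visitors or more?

Look for the lowest-floor combination reaching 982.
Taking map room + coin cabinet + kinetic sculpture gives 998 (≥ 982) for 53 m².
Below 53 m² the best achievable stays under 982.

53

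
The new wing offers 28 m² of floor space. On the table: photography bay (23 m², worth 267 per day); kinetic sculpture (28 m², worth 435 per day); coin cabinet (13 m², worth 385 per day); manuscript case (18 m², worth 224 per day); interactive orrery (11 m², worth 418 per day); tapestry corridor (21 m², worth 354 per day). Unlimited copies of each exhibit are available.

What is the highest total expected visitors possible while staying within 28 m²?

Density check — interactive orrery 38.00, coin cabinet 29.62, tapestry corridor 16.86, kinetic sculpture 15.54 are the best per m².
Taking 2×interactive orrery: 22 m² used, 836 in expected visitors.
The spare 6 m² is too small for any remaining exhibit, and no exchange beats 836.

836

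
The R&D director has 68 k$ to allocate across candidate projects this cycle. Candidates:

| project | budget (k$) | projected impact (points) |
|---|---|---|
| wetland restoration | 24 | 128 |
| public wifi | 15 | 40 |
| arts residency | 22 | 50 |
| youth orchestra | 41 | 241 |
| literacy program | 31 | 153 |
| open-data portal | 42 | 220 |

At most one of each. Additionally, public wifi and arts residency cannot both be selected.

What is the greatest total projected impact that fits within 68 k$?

Taking wetland restoration + youth orchestra: 65 k$ used, 369 in projected impact.
Next best is wetland restoration + open-data portal at 348 (66 k$) — short by 21.

369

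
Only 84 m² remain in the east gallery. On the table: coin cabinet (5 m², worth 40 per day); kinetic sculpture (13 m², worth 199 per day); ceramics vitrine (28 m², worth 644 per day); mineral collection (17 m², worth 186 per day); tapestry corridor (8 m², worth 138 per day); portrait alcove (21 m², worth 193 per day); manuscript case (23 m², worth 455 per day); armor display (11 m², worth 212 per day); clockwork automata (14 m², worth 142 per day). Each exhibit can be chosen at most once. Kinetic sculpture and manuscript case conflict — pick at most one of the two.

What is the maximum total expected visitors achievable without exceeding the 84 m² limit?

1591

Best packing: ceramics vitrine + tapestry corridor + manuscript case + armor display + clockwork automata — 84 m², 1591 total.
Runner-up coin cabinet + ceramics vitrine + mineral collection + manuscript case + armor display tops out at 1537.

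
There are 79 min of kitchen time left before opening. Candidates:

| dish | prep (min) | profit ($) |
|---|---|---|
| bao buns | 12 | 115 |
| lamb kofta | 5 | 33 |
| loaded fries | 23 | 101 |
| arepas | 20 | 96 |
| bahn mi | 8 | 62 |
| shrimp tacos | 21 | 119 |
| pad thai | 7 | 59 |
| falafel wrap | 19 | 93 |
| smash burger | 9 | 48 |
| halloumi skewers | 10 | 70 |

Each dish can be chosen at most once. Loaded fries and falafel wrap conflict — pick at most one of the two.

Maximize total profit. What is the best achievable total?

521

A density-first pass picks bao buns + lamb kofta + bahn mi + shrimp tacos + pad thai + smash burger + halloumi skewers — 506 at 72 min.
Dropping lamb kofta and smash burger frees 14 min; slotting in arepas (20 min) lifts the total to 521 at 78 min.
Runner-up bao buns + bahn mi + shrimp tacos + pad thai + falafel wrap + halloumi skewers tops out at 518.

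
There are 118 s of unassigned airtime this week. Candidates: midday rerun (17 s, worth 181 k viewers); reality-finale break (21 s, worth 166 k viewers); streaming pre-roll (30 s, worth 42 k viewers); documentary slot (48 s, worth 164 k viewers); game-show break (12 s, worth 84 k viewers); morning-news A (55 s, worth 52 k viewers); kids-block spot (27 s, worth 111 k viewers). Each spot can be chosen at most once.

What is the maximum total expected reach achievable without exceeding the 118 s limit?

Density check — midday rerun 10.65, reality-finale break 7.90, game-show break 7.00 are the best per s.
The ratio heuristic lands on midday rerun + reality-finale break + streaming pre-roll + game-show break + kids-block spot (584) but leaves 11 s idle.
Dropping streaming pre-roll and game-show break frees 42 s; slotting in documentary slot (48 s) lifts the total to 622 at 113 s.

622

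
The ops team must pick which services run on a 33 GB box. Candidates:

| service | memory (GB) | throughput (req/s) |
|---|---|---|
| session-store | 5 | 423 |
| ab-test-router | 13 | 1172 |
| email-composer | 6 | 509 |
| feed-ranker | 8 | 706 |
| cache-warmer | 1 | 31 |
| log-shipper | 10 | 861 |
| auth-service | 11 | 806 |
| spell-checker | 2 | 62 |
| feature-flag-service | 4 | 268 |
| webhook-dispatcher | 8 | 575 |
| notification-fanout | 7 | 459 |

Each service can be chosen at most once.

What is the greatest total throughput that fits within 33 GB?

2841

A density-first pass picks ab-test-router + feed-ranker + cache-warmer + log-shipper — 2770 at 32 GB.
Replace log-shipper with session-store + email-composer: the trade gains 71 net, giving 2841 at 33 GB.
Runner-up session-store + ab-test-router + email-composer + feed-ranker tops out at 2810.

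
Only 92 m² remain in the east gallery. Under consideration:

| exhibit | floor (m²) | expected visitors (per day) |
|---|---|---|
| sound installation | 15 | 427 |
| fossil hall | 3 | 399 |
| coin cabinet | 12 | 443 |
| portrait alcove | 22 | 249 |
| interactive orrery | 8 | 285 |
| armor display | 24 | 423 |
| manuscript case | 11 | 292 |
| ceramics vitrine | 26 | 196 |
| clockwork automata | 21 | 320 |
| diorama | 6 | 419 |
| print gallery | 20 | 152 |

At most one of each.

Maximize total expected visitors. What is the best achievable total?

2723

By expected visitors per m²: fossil hall 133.00, diorama 69.83, coin cabinet 36.92, interactive orrery 35.62 lead.
A density-first pass picks sound installation + fossil hall + coin cabinet + interactive orrery + armor display + manuscript case + diorama — 2688 at 79 m².
Replace interactive orrery with clockwork automata: the trade gains 35 net, giving 2723 at 92 m².
Runner-up sound installation + fossil hall + coin cabinet + interactive orrery + armor display + clockwork automata + diorama tops out at 2716.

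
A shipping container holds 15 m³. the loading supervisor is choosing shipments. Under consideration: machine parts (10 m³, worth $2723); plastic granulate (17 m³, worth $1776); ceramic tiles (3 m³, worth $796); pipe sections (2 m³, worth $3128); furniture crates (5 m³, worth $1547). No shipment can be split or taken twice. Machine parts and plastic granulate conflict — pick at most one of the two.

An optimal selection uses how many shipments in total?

Optimal total is 6647.
For example machine parts + ceramic tiles + pipe sections achieves it, using 15 m³.
Any selection reaching 6647 contains exactly 3 shipments.

3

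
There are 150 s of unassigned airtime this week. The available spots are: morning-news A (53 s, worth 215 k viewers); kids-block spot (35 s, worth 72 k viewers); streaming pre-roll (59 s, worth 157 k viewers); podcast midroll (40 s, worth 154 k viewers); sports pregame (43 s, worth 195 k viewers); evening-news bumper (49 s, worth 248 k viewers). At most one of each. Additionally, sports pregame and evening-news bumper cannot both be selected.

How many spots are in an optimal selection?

Optimal total is 617.
For example morning-news A + podcast midroll + evening-news bumper achieves it, using 142 s.
All optima have 3 spots.

3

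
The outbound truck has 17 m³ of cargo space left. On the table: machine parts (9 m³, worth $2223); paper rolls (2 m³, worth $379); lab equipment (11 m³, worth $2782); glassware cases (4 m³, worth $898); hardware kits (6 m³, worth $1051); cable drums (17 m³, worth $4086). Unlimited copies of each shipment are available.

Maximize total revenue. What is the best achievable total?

4086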